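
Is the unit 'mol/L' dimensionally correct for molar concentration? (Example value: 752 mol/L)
Yes

molar concentration has SI base units: mol / m^3
mol/L reduces to the same SI base units, so it is a valid unit for molar concentration.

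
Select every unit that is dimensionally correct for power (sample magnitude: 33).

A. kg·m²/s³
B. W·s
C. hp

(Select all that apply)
A, C

power has SI base units: kg * m^2 / s^3

Checking each option against kg * m^2 / s^3:
  A. kg·m²/s³: ✓ matches
  B. W·s: ✗ does not match
  C. hp: ✓ matches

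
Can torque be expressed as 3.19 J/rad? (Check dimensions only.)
Yes

torque has SI base units: kg * m^2 / s^2
J/rad reduces to the same SI base units, so it is a valid unit for torque.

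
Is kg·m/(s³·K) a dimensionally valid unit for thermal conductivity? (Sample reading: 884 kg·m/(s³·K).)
Yes

thermal conductivity has SI base units: kg * m / (s^3 * K)
kg·m/(s³·K) reduces to the same SI base units, so it is a valid unit for thermal conductivity.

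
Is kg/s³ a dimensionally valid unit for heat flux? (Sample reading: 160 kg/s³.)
Yes

heat flux has SI base units: kg / s^3
kg/s³ reduces to the same SI base units, so it is a valid unit for heat flux.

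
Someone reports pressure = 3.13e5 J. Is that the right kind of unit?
No

pressure has SI base units: kg / (m * s^2)
J does NOT reduce to kg / (m * s^2); a valid unit for pressure would be e.g. Pa.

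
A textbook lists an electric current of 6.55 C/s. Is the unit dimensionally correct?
Yes

electric current has SI base units: A
C/s reduces to the same SI base units, so it is a valid unit for electric current.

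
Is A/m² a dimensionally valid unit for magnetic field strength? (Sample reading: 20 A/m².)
No

magnetic field strength has SI base units: A / m
A/m² does NOT reduce to A / m; a valid unit for magnetic field strength would be e.g. A/m.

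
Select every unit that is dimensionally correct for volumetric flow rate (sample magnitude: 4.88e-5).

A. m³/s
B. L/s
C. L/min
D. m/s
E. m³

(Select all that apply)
A, B, C

volumetric flow rate has SI base units: m^3 / s

Checking each option against m^3 / s:
  A. m³/s: ✓ matches
  B. L/s: ✓ matches
  C. L/min: ✓ matches
  D. m/s: ✗ does not match
  E. m³: ✗ does not match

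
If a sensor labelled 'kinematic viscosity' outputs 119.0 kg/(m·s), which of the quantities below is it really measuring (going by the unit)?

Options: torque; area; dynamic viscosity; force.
dynamic viscosity

kinematic viscosity should have units dimensionally equivalent to m^2 / s (e.g. m²/s).
The given unit 'kg/(m·s)' reduces to kg / (m * s). Of the listed options, that is the dimensionality of dynamic viscosity.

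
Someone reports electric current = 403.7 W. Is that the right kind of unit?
No

electric current has SI base units: A
W does NOT reduce to A; a valid unit for electric current would be e.g. A.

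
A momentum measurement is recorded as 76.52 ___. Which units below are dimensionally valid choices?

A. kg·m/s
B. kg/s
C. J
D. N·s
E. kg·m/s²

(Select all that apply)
A, D

momentum has SI base units: kg * m / s

Checking each option against kg * m / s:
  A. kg·m/s: ✓ matches
  B. kg/s: ✗ does not match
  C. J: ✗ does not match
  D. N·s: ✓ matches
  E. kg·m/s²: ✗ does not match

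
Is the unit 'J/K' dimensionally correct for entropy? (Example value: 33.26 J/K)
Yes

entropy has SI base units: kg * m^2 / (s^2 * K)
J/K reduces to the same SI base units, so it is a valid unit for entropy.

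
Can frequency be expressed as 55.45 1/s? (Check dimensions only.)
Yes

frequency has SI base units: 1 / s
1/s reduces to the same SI base units, so it is a valid unit for frequency.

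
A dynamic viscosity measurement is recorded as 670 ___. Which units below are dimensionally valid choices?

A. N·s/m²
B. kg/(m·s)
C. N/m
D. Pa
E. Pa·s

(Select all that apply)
A, B, E

dynamic viscosity has SI base units: kg / (m * s)

Checking each option against kg / (m * s):
  A. N·s/m²: ✓ matches
  B. kg/(m·s): ✓ matches
  C. N/m: ✗ does not match
  D. Pa: ✗ does not match
  E. Pa·s: ✓ matches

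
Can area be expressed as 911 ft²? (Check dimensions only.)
Yes

area has SI base units: m^2
ft² reduces to the same SI base units, so it is a valid unit for area.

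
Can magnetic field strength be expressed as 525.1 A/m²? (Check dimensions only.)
No

magnetic field strength has SI base units: A / m
A/m² does NOT reduce to A / m; a valid unit for magnetic field strength would be e.g. A/m.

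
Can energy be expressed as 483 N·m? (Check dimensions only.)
Yes

energy has SI base units: kg * m^2 / s^2
N·m reduces to the same SI base units, so it is a valid unit for energy.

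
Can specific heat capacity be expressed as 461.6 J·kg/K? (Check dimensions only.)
No

specific heat capacity has SI base units: m^2 / (s^2 * K)
J·kg/K does NOT reduce to m^2 / (s^2 * K); a valid unit for specific heat capacity would be e.g. J/(kg·K).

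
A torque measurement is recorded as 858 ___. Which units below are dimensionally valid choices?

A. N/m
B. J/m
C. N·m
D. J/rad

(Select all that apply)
C, D

torque has SI base units: kg * m^2 / s^2

Checking each option against kg * m^2 / s^2:
  A. N/m: ✗ does not match
  B. J/m: ✗ does not match
  C. N·m: ✓ matches
  D. J/rad: ✓ matches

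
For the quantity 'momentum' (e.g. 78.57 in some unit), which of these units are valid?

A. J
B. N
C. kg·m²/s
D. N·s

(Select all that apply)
D

momentum has SI base units: kg * m / s

Checking each option against kg * m / s:
  A. J: ✗ does not match
  B. N: ✗ does not match
  C. kg·m²/s: ✗ does not match
  D. N·s: ✓ matches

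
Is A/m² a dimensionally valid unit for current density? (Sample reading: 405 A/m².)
Yes

current density has SI base units: A / m^2
A/m² reduces to the same SI base units, so it is a valid unit for current density.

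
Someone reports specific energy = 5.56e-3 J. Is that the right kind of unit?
No

specific energy has SI base units: m^2 / s^2
J does NOT reduce to m^2 / s^2; a valid unit for specific energy would be e.g. J/kg.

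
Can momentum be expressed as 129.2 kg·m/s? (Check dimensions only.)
Yes

momentum has SI base units: kg * m / s
kg·m/s reduces to the same SI base units, so it is a valid unit for momentum.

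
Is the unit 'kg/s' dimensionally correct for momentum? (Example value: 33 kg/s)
No

momentum has SI base units: kg * m / s
kg/s does NOT reduce to kg * m / s; a valid unit for momentum would be e.g. kg·m/s.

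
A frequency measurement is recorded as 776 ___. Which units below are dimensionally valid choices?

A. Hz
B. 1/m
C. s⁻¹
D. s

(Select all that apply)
A, C

frequency has SI base units: 1 / s

Checking each option against 1 / s:
  A. Hz: ✓ matches
  B. 1/m: ✗ does not match
  C. s⁻¹: ✓ matches
  D. s: ✗ does not match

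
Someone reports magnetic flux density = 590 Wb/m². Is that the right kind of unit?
Yes

magnetic flux density has SI base units: kg / (A * s^2)
Wb/m² reduces to the same SI base units, so it is a valid unit for magnetic flux density.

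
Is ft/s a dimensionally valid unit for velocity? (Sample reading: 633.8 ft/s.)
Yes

velocity has SI base units: m / s
ft/s reduces to the same SI base units, so it is a valid unit for velocity.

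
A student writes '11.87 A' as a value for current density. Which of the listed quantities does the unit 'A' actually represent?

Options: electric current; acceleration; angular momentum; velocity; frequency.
electric current

current density should have units dimensionally equivalent to A / m^2 (e.g. A/m²).
The given unit 'A' reduces to A. Of the listed options, that is the dimensionality of electric current.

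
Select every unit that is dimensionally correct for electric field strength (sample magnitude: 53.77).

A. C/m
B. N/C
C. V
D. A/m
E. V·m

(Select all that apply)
B

electric field strength has SI base units: kg * m / (A * s^3)

Checking each option against kg * m / (A * s^3):
  A. C/m: ✗ does not match
  B. N/C: ✓ matches
  C. V: ✗ does not match
  D. A/m: ✗ does not match
  E. V·m: ✗ does not match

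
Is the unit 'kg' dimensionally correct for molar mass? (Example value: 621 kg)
No

molar mass has SI base units: kg / mol
kg does NOT reduce to kg / mol; a valid unit for molar mass would be e.g. kg/mol.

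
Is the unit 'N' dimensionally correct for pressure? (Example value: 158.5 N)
No

pressure has SI base units: kg / (m * s^2)
N does NOT reduce to kg / (m * s^2); a valid unit for pressure would be e.g. Pa.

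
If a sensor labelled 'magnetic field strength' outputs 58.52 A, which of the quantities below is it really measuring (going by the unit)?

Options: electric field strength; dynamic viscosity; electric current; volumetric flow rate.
electric current

magnetic field strength should have units dimensionally equivalent to A / m (e.g. A/m).
The given unit 'A' reduces to A. Of the listed options, that is the dimensionality of electric current.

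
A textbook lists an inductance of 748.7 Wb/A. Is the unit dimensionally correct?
Yes

inductance has SI base units: kg * m^2 / (A^2 * s^2)
Wb/A reduces to the same SI base units, so it is a valid unit for inductance.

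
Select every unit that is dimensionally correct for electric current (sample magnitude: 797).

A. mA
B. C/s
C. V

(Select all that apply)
A, B

electric current has SI base units: A

Checking each option against A:
  A. mA: ✓ matches
  B. C/s: ✓ matches
  C. V: ✗ does not match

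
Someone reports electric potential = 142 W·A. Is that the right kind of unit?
No

electric potential has SI base units: kg * m^2 / (A * s^3)
W·A does NOT reduce to kg * m^2 / (A * s^3); a valid unit for electric potential would be e.g. V.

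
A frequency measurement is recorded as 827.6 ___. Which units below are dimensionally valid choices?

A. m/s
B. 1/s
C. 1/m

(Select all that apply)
B

frequency has SI base units: 1 / s

Checking each option against 1 / s:
  A. m/s: ✗ does not match
  B. 1/s: ✓ matches
  C. 1/m: ✗ does not match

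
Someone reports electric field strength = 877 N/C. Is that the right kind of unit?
Yes

electric field strength has SI base units: kg * m / (A * s^3)
N/C reduces to the same SI base units, so it is a valid unit for electric field strength.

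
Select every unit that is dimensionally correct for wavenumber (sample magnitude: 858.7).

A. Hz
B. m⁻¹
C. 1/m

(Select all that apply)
B, C

wavenumber has SI base units: 1 / m

Checking each option against 1 / m:
  A. Hz: ✗ does not match
  B. m⁻¹: ✓ matches
  C. 1/m: ✓ matches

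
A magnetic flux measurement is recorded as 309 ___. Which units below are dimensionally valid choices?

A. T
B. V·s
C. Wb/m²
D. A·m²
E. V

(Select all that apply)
B

magnetic flux has SI base units: kg * m^2 / (A * s^2)

Checking each option against kg * m^2 / (A * s^2):
  A. T: ✗ does not match
  B. V·s: ✓ matches
  C. Wb/m²: ✗ does not match
  D. A·m²: ✗ does not match
  E. V: ✗ does not match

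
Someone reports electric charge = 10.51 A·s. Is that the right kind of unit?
Yes

electric charge has SI base units: A * s
A·s reduces to the same SI base units, so it is a valid unit for electric charge.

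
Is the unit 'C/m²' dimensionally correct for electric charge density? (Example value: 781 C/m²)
No

electric charge density has SI base units: A * s / m^3
C/m² does NOT reduce to A * s / m^3; a valid unit for electric charge density would be e.g. C/m³.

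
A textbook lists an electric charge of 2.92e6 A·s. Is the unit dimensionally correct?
Yes

electric charge has SI base units: A * s
A·s reduces to the same SI base units, so it is a valid unit for electric charge.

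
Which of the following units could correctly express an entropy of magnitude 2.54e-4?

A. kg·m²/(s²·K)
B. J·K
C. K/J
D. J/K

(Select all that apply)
A, D

entropy has SI base units: kg * m^2 / (s^2 * K)

Checking each option against kg * m^2 / (s^2 * K):
  A. kg·m²/(s²·K): ✓ matches
  B. J·K: ✗ does not match
  C. K/J: ✗ does not match
  D. J/K: ✓ matches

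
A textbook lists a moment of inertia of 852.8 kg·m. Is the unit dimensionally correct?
No

moment of inertia has SI base units: kg * m^2
kg·m does NOT reduce to kg * m^2; a valid unit for moment of inertia would be e.g. kg·m².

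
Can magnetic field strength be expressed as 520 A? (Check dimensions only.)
No

magnetic field strength has SI base units: A / m
A does NOT reduce to A / m; a valid unit for magnetic field strength would be e.g. A/m.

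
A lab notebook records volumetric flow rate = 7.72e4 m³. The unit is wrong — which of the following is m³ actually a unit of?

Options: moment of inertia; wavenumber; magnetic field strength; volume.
volume

volumetric flow rate should have units dimensionally equivalent to m^3 / s (e.g. m³/s).
The given unit 'm³' reduces to m^3. Of the listed options, that is the dimensionality of volume.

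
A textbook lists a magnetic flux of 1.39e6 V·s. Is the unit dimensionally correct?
Yes

magnetic flux has SI base units: kg * m^2 / (A * s^2)
V·s reduces to the same SI base units, so it is a valid unit for magnetic flux.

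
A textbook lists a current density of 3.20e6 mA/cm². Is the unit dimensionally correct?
Yes

current density has SI base units: A / m^2
mA/cm² reduces to the same SI base units, so it is a valid unit for current density.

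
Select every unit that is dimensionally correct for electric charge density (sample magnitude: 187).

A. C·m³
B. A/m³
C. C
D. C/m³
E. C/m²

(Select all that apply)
D

electric charge density has SI base units: A * s / m^3

Checking each option against A * s / m^3:
  A. C·m³: ✗ does not match
  B. A/m³: ✗ does not match
  C. C: ✗ does not match
  D. C/m³: ✓ matches
  E. C/m²: ✗ does not match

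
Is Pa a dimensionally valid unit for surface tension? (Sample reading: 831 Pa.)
No

surface tension has SI base units: kg / s^2
Pa does NOT reduce to kg / s^2; a valid unit for surface tension would be e.g. N/m.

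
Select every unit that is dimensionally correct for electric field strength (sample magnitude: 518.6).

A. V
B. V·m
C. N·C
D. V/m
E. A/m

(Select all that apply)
D

electric field strength has SI base units: kg * m / (A * s^3)

Checking each option against kg * m / (A * s^3):
  A. V: ✗ does not match
  B. V·m: ✗ does not match
  C. N·C: ✗ does not match
  D. V/m: ✓ matches
  E. A/m: ✗ does not match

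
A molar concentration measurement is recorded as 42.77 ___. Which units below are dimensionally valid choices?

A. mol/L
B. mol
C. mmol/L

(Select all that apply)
A, C

molar concentration has SI base units: mol / m^3

Checking each option against mol / m^3:
  A. mol/L: ✓ matches
  B. mol: ✗ does not match
  C. mmol/L: ✓ matches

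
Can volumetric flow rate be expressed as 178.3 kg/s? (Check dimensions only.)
No

volumetric flow rate has SI base units: m^3 / s
kg/s does NOT reduce to m^3 / s; a valid unit for volumetric flow rate would be e.g. m³/s.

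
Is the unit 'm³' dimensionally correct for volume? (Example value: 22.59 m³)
Yes

volume has SI base units: m^3
m³ reduces to the same SI base units, so it is a valid unit for volume.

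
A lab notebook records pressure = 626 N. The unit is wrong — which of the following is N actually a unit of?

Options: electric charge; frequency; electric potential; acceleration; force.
force

pressure should have units dimensionally equivalent to kg / (m * s^2) (e.g. Pa).
The given unit 'N' reduces to kg * m / s^2. Of the listed options, that is the dimensionality of force.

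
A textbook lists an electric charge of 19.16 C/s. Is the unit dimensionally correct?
No

electric charge has SI base units: A * s
C/s does NOT reduce to A * s; a valid unit for electric charge would be e.g. C.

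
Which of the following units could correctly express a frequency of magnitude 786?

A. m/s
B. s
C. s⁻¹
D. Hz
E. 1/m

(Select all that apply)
C, D

frequency has SI base units: 1 / s

Checking each option against 1 / s:
  A. m/s: ✗ does not match
  B. s: ✗ does not match
  C. s⁻¹: ✓ matches
  D. Hz: ✓ matches
  E. 1/m: ✗ does not match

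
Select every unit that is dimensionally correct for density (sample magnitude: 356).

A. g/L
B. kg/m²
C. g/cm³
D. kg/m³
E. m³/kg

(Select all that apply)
A, C, D

density has SI base units: kg / m^3

Checking each option against kg / m^3:
  A. g/L: ✓ matches
  B. kg/m²: ✗ does not match
  C. g/cm³: ✓ matches
  D. kg/m³: ✓ matches
  E. m³/kg: ✗ does not match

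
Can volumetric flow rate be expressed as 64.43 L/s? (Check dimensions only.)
Yes

volumetric flow rate has SI base units: m^3 / s
L/s reduces to the same SI base units, so it is a valid unit for volumetric flow rate.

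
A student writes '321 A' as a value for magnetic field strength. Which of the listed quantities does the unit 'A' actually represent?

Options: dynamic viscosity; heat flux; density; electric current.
electric current

magnetic field strength should have units dimensionally equivalent to A / m (e.g. A/m).
The given unit 'A' reduces to A. Of the listed options, that is the dimensionality of electric current.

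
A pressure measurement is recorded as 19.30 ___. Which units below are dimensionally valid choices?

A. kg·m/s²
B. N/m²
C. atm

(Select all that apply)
B, C

pressure has SI base units: kg / (m * s^2)

Checking each option against kg / (m * s^2):
  A. kg·m/s²: ✗ does not match
  B. N/m²: ✓ matches
  C. atm: ✓ matches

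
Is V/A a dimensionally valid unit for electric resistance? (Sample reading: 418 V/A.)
Yes

electric resistance has SI base units: kg * m^2 / (A^2 * s^3)
V/A reduces to the same SI base units, so it is a valid unit for electric resistance.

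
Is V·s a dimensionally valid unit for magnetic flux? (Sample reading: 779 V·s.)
Yes

magnetic flux has SI base units: kg * m^2 / (A * s^2)
V·s reduces to the same SI base units, so it is a valid unit for magnetic flux.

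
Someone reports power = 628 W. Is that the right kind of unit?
Yes

power has SI base units: kg * m^2 / s^3
W reduces to the same SI base units, so it is a valid unit for power.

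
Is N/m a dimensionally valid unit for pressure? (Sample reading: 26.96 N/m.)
No

pressure has SI base units: kg / (m * s^2)
N/m does NOT reduce to kg / (m * s^2); a valid unit for pressure would be e.g. Pa.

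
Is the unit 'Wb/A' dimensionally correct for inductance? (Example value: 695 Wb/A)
Yes

inductance has SI base units: kg * m^2 / (A^2 * s^2)
Wb/A reduces to the same SI base units, so it is a valid unit for inductance.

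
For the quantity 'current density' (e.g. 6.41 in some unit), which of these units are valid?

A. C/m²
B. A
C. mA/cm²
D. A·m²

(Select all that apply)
C

current density has SI base units: A / m^2

Checking each option against A / m^2:
  A. C/m²: ✗ does not match
  B. A: ✗ does not match
  C. mA/cm²: ✓ matches
  D. A·m²: ✗ does not match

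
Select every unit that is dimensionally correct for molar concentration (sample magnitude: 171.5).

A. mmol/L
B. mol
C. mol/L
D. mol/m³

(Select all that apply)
A, C, D

molar concentration has SI base units: mol / m^3

Checking each option against mol / m^3:
  A. mmol/L: ✓ matches
  B. mol: ✗ does not match
  C. mol/L: ✓ matches
  D. mol/m³: ✓ matches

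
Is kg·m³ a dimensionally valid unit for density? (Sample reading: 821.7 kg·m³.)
No

density has SI base units: kg / m^3
kg·m³ does NOT reduce to kg / m^3; a valid unit for density would be e.g. kg/m³.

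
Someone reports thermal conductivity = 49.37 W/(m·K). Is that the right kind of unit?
Yes

thermal conductivity has SI base units: kg * m / (s^3 * K)
W/(m·K) reduces to the same SI base units, so it is a valid unit for thermal conductivity.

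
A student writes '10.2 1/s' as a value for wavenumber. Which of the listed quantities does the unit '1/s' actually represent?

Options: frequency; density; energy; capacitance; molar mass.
frequency

wavenumber should have units dimensionally equivalent to 1 / m (e.g. 1/m).
The given unit '1/s' reduces to 1 / s. Of the listed options, that is the dimensionality of frequency.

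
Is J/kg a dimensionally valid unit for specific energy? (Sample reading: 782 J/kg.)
Yes

specific energy has SI base units: m^2 / s^2
J/kg reduces to the same SI base units, so it is a valid unit for specific energy.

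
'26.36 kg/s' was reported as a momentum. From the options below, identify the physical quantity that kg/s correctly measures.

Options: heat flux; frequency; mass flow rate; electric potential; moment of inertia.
mass flow rate

momentum should have units dimensionally equivalent to kg * m / s (e.g. kg·m/s).
The given unit 'kg/s' reduces to kg / s. Of the listed options, that is the dimensionality of mass flow rate.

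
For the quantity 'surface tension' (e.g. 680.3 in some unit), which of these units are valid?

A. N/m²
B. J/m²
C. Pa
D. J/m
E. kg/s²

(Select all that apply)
B, E

surface tension has SI base units: kg / s^2

Checking each option against kg / s^2:
  A. N/m²: ✗ does not match
  B. J/m²: ✓ matches
  C. Pa: ✗ does not match
  D. J/m: ✗ does not match
  E. kg/s²: ✓ matches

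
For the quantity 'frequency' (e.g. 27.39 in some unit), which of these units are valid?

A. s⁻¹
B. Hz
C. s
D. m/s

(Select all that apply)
A, B

frequency has SI base units: 1 / s

Checking each option against 1 / s:
  A. s⁻¹: ✓ matches
  B. Hz: ✓ matches
  C. s: ✗ does not match
  D. m/s: ✗ does not match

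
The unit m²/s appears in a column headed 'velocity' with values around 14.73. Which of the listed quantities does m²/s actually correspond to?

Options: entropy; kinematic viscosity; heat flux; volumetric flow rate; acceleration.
kinematic viscosity

velocity should have units dimensionally equivalent to m / s (e.g. m/s).
The given unit 'm²/s' reduces to m^2 / s. Of the listed options, that is the dimensionality of kinematic viscosity.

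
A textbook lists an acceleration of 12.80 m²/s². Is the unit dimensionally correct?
No

acceleration has SI base units: m / s^2
m²/s² does NOT reduce to m / s^2; a valid unit for acceleration would be e.g. m/s².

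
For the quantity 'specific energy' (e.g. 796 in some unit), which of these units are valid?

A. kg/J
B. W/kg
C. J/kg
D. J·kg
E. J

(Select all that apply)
C

specific energy has SI base units: m^2 / s^2

Checking each option against m^2 / s^2:
  A. kg/J: ✗ does not match
  B. W/kg: ✗ does not match
  C. J/kg: ✓ matches
  D. J·kg: ✗ does not match
  E. J: ✗ does not match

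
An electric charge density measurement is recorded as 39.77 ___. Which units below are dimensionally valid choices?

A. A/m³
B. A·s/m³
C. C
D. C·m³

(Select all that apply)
B

electric charge density has SI base units: A * s / m^3

Checking each option against A * s / m^3:
  A. A/m³: ✗ does not match
  B. A·s/m³: ✓ matches
  C. C: ✗ does not match
  D. C·m³: ✗ does not match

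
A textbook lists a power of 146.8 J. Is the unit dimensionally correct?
No

power has SI base units: kg * m^2 / s^3
J does NOT reduce to kg * m^2 / s^3; a valid unit for power would be e.g. W.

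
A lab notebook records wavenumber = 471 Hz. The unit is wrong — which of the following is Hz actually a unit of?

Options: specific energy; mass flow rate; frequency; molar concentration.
frequency

wavenumber should have units dimensionally equivalent to 1 / m (e.g. 1/m).
The given unit 'Hz' reduces to 1 / s. Of the listed options, that is the dimensionality of frequency.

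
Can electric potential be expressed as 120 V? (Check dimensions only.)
Yes

electric potential has SI base units: kg * m^2 / (A * s^3)
V reduces to the same SI base units, so it is a valid unit for electric potential.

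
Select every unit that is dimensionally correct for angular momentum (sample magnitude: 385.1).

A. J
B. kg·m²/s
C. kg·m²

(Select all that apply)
B

angular momentum has SI base units: kg * m^2 / s

Checking each option against kg * m^2 / s:
  A. J: ✗ does not match
  B. kg·m²/s: ✓ matches
  C. kg·m²: ✗ does not match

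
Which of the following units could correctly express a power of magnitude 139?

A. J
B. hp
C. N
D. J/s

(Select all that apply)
B, D

power has SI base units: kg * m^2 / s^3

Checking each option against kg * m^2 / s^3:
  A. J: ✗ does not match
  B. hp: ✓ matches
  C. N: ✗ does not match
  D. J/s: ✓ matches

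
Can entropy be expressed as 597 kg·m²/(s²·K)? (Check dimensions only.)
Yes

entropy has SI base units: kg * m^2 / (s^2 * K)
kg·m²/(s²·K) reduces to the same SI base units, so it is a valid unit for entropy.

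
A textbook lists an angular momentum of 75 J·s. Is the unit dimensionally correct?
Yes

angular momentum has SI base units: kg * m^2 / s
J·s reduces to the same SI base units, so it is a valid unit for angular momentum.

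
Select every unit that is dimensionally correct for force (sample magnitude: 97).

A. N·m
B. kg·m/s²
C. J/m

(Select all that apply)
B, C

force has SI base units: kg * m / s^2

Checking each option against kg * m / s^2:
  A. N·m: ✗ does not match
  B. kg·m/s²: ✓ matches
  C. J/m: ✓ matches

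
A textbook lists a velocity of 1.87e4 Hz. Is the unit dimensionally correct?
No

velocity has SI base units: m / s
Hz does NOT reduce to m / s; a valid unit for velocity would be e.g. m/s.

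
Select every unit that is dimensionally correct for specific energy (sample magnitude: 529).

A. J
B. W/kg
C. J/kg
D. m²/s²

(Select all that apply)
C, D

specific energy has SI base units: m^2 / s^2

Checking each option against m^2 / s^2:
  A. J: ✗ does not match
  B. W/kg: ✗ does not match
  C. J/kg: ✓ matches
  D. m²/s²: ✓ matches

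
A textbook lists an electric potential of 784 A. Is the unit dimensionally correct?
No

electric potential has SI base units: kg * m^2 / (A * s^3)
A does NOT reduce to kg * m^2 / (A * s^3); a valid unit for electric potential would be e.g. V.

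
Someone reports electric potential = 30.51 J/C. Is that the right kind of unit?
Yes

electric potential has SI base units: kg * m^2 / (A * s^3)
J/C reduces to the same SI base units, so it is a valid unit for electric potential.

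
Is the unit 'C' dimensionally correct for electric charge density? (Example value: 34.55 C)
No

electric charge density has SI base units: A * s / m^3
C does NOT reduce to A * s / m^3; a valid unit for electric charge density would be e.g. C/m³.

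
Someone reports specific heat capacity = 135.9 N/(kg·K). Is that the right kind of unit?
No

specific heat capacity has SI base units: m^2 / (s^2 * K)
N/(kg·K) does NOT reduce to m^2 / (s^2 * K); a valid unit for specific heat capacity would be e.g. J/(kg·K).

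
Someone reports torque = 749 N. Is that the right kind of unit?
No

torque has SI base units: kg * m^2 / s^2
N does NOT reduce to kg * m^2 / s^2; a valid unit for torque would be e.g. N·m.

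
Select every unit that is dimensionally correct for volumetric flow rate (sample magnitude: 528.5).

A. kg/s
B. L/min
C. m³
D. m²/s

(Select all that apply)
B

volumetric flow rate has SI base units: m^3 / s

Checking each option against m^3 / s:
  A. kg/s: ✗ does not match
  B. L/min: ✓ matches
  C. m³: ✗ does not match
  D. m²/s: ✗ does not match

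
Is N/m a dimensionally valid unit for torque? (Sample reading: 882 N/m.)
No

torque has SI base units: kg * m^2 / s^2
N/m does NOT reduce to kg * m^2 / s^2; a valid unit for torque would be e.g. N·m.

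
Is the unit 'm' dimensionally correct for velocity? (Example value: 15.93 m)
No

velocity has SI base units: m / s
m does NOT reduce to m / s; a valid unit for velocity would be e.g. m/s.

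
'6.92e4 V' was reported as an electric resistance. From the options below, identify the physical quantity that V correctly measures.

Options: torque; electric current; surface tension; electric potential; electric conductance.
electric potential

electric resistance should have units dimensionally equivalent to kg * m^2 / (A^2 * s^3) (e.g. Ω).
The given unit 'V' reduces to kg * m^2 / (A * s^3). Of the listed options, that is the dimensionality of electric potential.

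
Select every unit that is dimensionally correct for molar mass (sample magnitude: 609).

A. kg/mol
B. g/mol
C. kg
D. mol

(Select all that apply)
A, B

molar mass has SI base units: kg / mol

Checking each option against kg / mol:
  A. kg/mol: ✓ matches
  B. g/mol: ✓ matches
  C. kg: ✗ does not match
  D. mol: ✗ does not match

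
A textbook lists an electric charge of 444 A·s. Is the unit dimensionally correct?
Yes

electric charge has SI base units: A * s
A·s reduces to the same SI base units, so it is a valid unit for electric charge.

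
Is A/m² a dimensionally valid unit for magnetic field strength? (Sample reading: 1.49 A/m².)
No

magnetic field strength has SI base units: A / m
A/m² does NOT reduce to A / m; a valid unit for magnetic field strength would be e.g. A/m.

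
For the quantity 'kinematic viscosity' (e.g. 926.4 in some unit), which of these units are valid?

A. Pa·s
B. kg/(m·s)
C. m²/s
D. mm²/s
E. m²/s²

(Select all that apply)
C, D

kinematic viscosity has SI base units: m^2 / s

Checking each option against m^2 / s:
  A. Pa·s: ✗ does not match
  B. kg/(m·s): ✗ does not match
  C. m²/s: ✓ matches
  D. mm²/s: ✓ matches
  E. m²/s²: ✗ does not match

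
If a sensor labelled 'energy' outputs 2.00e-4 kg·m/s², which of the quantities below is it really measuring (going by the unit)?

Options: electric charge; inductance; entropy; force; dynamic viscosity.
force

energy should have units dimensionally equivalent to kg * m^2 / s^2 (e.g. J).
The given unit 'kg·m/s²' reduces to kg * m / s^2. Of the listed options, that is the dimensionality of force.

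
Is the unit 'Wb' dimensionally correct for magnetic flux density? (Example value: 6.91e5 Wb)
No

magnetic flux density has SI base units: kg / (A * s^2)
Wb does NOT reduce to kg / (A * s^2); a valid unit for magnetic flux density would be e.g. T.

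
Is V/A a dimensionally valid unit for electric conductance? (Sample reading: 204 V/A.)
No

electric conductance has SI base units: A^2 * s^3 / (kg * m^2)
V/A does NOT reduce to A^2 * s^3 / (kg * m^2); a valid unit for electric conductance would be e.g. S.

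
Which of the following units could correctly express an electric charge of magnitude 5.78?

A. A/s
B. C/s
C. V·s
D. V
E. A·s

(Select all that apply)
E

electric charge has SI base units: A * s

Checking each option against A * s:
  A. A/s: ✗ does not match
  B. C/s: ✗ does not match
  C. V·s: ✗ does not match
  D. V: ✗ does not match
  E. A·s: ✓ matches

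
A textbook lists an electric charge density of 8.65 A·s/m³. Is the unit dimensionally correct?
Yes

electric charge density has SI base units: A * s / m^3
A·s/m³ reduces to the same SI base units, so it is a valid unit for electric charge density.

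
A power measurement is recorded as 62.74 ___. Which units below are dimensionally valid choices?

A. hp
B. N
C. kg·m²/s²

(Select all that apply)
A

power has SI base units: kg * m^2 / s^3

Checking each option against kg * m^2 / s^3:
  A. hp: ✓ matches
  B. N: ✗ does not match
  C. kg·m²/s²: ✗ does not match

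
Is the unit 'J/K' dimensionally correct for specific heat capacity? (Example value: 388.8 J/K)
No

specific heat capacity has SI base units: m^2 / (s^2 * K)
J/K does NOT reduce to m^2 / (s^2 * K); a valid unit for specific heat capacity would be e.g. J/(kg·K).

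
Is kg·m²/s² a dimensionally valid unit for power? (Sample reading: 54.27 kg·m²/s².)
No

power has SI base units: kg * m^2 / s^3
kg·m²/s² does NOT reduce to kg * m^2 / s^3; a valid unit for power would be e.g. W.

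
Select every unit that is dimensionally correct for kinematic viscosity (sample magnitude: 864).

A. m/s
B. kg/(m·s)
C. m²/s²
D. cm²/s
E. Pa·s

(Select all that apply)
D

kinematic viscosity has SI base units: m^2 / s

Checking each option against m^2 / s:
  A. m/s: ✗ does not match
  B. kg/(m·s): ✗ does not match
  C. m²/s²: ✗ does not match
  D. cm²/s: ✓ matches
  E. Pa·s: ✗ does not match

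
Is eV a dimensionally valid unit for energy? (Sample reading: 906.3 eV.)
Yes

energy has SI base units: kg * m^2 / s^2
eV reduces to the same SI base units, so it is a valid unit for energy.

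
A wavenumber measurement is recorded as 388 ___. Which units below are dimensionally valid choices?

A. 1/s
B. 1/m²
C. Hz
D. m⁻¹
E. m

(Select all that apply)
D

wavenumber has SI base units: 1 / m

Checking each option against 1 / m:
  A. 1/s: ✗ does not match
  B. 1/m²: ✗ does not match
  C. Hz: ✗ does not match
  D. m⁻¹: ✓ matches
  E. m: ✗ does not match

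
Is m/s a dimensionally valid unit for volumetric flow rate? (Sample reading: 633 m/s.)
No

volumetric flow rate has SI base units: m^3 / s
m/s does NOT reduce to m^3 / s; a valid unit for volumetric flow rate would be e.g. m³/s.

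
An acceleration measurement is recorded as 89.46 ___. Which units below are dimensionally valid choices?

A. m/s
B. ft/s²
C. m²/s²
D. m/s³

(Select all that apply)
B

acceleration has SI base units: m / s^2

Checking each option against m / s^2:
  A. m/s: ✗ does not match
  B. ft/s²: ✓ matches
  C. m²/s²: ✗ does not match
  D. m/s³: ✗ does not match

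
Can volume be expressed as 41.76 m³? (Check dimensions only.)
Yes

volume has SI base units: m^3
m³ reduces to the same SI base units, so it is a valid unit for volume.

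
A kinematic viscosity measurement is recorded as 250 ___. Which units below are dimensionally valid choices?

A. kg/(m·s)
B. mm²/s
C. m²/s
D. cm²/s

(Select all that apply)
B, C, D

kinematic viscosity has SI base units: m^2 / s

Checking each option against m^2 / s:
  A. kg/(m·s): ✗ does not match
  B. mm²/s: ✓ matches
  C. m²/s: ✓ matches
  D. cm²/s: ✓ matches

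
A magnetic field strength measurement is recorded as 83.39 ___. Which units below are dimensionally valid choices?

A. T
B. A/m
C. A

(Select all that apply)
B

magnetic field strength has SI base units: A / m

Checking each option against A / m:
  A. T: ✗ does not match
  B. A/m: ✓ matches
  C. A: ✗ does not match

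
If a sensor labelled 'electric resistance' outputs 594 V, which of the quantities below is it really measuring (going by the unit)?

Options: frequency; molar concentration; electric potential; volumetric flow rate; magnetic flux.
electric potential

electric resistance should have units dimensionally equivalent to kg * m^2 / (A^2 * s^3) (e.g. Ω).
The given unit 'V' reduces to kg * m^2 / (A * s^3). Of the listed options, that is the dimensionality of electric potential.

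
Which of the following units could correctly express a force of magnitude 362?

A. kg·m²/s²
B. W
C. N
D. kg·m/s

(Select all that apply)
C

force has SI base units: kg * m / s^2

Checking each option against kg * m / s^2:
  A. kg·m²/s²: ✗ does not match
  B. W: ✗ does not match
  C. N: ✓ matches
  D. kg·m/s: ✗ does not match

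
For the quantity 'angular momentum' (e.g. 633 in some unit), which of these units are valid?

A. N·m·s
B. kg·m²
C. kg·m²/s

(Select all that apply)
A, C

angular momentum has SI base units: kg * m^2 / s

Checking each option against kg * m^2 / s:
  A. N·m·s: ✓ matches
  B. kg·m²: ✗ does not match
  C. kg·m²/s: ✓ matches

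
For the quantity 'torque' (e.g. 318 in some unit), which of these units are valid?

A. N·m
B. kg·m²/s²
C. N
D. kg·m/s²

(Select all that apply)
A, B

torque has SI base units: kg * m^2 / s^2

Checking each option against kg * m^2 / s^2:
  A. N·m: ✓ matches
  B. kg·m²/s²: ✓ matches
  C. N: ✗ does not match
  D. kg·m/s²: ✗ does not match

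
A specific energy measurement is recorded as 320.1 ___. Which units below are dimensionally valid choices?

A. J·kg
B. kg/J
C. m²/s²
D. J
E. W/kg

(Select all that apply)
C

specific energy has SI base units: m^2 / s^2

Checking each option against m^2 / s^2:
  A. J·kg: ✗ does not match
  B. kg/J: ✗ does not match
  C. m²/s²: ✓ matches
  D. J: ✗ does not match
  E. W/kg: ✗ does not match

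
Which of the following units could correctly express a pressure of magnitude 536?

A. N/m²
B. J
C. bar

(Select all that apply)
A, C

pressure has SI base units: kg / (m * s^2)

Checking each option against kg / (m * s^2):
  A. N/m²: ✓ matches
  B. J: ✗ does not match
  C. bar: ✓ matches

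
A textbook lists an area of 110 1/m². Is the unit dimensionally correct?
No

area has SI base units: m^2
1/m² does NOT reduce to m^2; a valid unit for area would be e.g. m².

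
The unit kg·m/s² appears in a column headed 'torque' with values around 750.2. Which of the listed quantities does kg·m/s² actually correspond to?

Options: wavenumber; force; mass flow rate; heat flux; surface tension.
force

torque should have units dimensionally equivalent to kg * m^2 / s^2 (e.g. N·m).
The given unit 'kg·m/s²' reduces to kg * m / s^2. Of the listed options, that is the dimensionality of force.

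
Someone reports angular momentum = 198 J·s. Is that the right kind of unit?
Yes

angular momentum has SI base units: kg * m^2 / s
J·s reduces to the same SI base units, so it is a valid unit for angular momentum.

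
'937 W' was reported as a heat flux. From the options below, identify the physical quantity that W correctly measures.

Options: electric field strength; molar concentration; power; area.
power

heat flux should have units dimensionally equivalent to kg / s^3 (e.g. W/m²).
The given unit 'W' reduces to kg * m^2 / s^3. Of the listed options, that is the dimensionality of power.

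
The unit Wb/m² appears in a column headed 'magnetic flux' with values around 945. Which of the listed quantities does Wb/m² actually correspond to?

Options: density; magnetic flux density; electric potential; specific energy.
magnetic flux density

magnetic flux should have units dimensionally equivalent to kg * m^2 / (A * s^2) (e.g. Wb).
The given unit 'Wb/m²' reduces to kg / (A * s^2). Of the listed options, that is the dimensionality of magnetic flux density.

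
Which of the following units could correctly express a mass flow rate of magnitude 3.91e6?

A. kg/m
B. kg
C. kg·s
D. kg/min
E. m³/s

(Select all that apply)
D

mass flow rate has SI base units: kg / s

Checking each option against kg / s:
  A. kg/m: ✗ does not match
  B. kg: ✗ does not match
  C. kg·s: ✗ does not match
  D. kg/min: ✓ matches
  E. m³/s: ✗ does not match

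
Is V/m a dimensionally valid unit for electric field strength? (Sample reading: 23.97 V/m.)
Yes

electric field strength has SI base units: kg * m / (A * s^3)
V/m reduces to the same SI base units, so it is a valid unit for electric field strength.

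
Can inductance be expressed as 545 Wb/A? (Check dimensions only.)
Yes

inductance has SI base units: kg * m^2 / (A^2 * s^2)
Wb/A reduces to the same SI base units, so it is a valid unit for inductance.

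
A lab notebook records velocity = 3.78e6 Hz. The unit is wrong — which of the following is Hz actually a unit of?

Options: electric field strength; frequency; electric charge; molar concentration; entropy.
frequency

velocity should have units dimensionally equivalent to m / s (e.g. m/s).
The given unit 'Hz' reduces to 1 / s. Of the listed options, that is the dimensionality of frequency.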